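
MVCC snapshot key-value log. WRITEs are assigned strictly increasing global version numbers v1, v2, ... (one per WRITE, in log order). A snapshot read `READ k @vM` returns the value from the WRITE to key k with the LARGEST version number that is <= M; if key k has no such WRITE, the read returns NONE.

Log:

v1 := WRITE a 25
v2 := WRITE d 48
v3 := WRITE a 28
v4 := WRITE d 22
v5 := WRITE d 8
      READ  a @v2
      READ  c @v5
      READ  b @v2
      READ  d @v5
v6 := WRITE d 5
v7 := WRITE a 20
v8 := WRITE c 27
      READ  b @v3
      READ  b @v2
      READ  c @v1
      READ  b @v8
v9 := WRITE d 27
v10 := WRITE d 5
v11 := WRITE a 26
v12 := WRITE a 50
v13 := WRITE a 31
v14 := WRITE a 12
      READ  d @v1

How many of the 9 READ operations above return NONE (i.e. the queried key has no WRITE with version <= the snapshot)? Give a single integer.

v1: WRITE a=25  (a history now [(1, 25)])
v2: WRITE d=48  (d history now [(2, 48)])
v3: WRITE a=28  (a history now [(1, 25), (3, 28)])
v4: WRITE d=22  (d history now [(2, 48), (4, 22)])
v5: WRITE d=8  (d history now [(2, 48), (4, 22), (5, 8)])
READ a @v2: history=[(1, 25), (3, 28)] -> pick v1 -> 25
READ c @v5: history=[] -> no version <= 5 -> NONE
READ b @v2: history=[] -> no version <= 2 -> NONE
READ d @v5: history=[(2, 48), (4, 22), (5, 8)] -> pick v5 -> 8
v6: WRITE d=5  (d history now [(2, 48), (4, 22), (5, 8), (6, 5)])
v7: WRITE a=20  (a history now [(1, 25), (3, 28), (7, 20)])
v8: WRITE c=27  (c history now [(8, 27)])
READ b @v3: history=[] -> no version <= 3 -> NONE
READ b @v2: history=[] -> no version <= 2 -> NONE
READ c @v1: history=[(8, 27)] -> no version <= 1 -> NONE
READ b @v8: history=[] -> no version <= 8 -> NONE
v9: WRITE d=27  (d history now [(2, 48), (4, 22), (5, 8), (6, 5), (9, 27)])
v10: WRITE d=5  (d history now [(2, 48), (4, 22), (5, 8), (6, 5), (9, 27), (10, 5)])
v11: WRITE a=26  (a history now [(1, 25), (3, 28), (7, 20), (11, 26)])
v12: WRITE a=50  (a history now [(1, 25), (3, 28), (7, 20), (11, 26), (12, 50)])
v13: WRITE a=31  (a history now [(1, 25), (3, 28), (7, 20), (11, 26), (12, 50), (13, 31)])
v14: WRITE a=12  (a history now [(1, 25), (3, 28), (7, 20), (11, 26), (12, 50), (13, 31), (14, 12)])
READ d @v1: history=[(2, 48), (4, 22), (5, 8), (6, 5), (9, 27), (10, 5)] -> no version <= 1 -> NONE
Read results in order: ['25', 'NONE', 'NONE', '8', 'NONE', 'NONE', 'NONE', 'NONE', 'NONE']
NONE count = 7

Answer: 7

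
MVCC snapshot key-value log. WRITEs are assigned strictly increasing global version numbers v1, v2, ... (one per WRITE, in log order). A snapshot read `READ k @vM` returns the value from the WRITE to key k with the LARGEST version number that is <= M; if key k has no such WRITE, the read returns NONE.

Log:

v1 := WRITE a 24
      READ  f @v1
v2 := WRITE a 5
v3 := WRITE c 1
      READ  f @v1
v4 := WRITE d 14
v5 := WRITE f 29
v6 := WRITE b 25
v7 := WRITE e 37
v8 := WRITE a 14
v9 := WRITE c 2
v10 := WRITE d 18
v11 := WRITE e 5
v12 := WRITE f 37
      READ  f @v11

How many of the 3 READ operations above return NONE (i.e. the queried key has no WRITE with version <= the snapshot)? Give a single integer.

v1: WRITE a=24  (a history now [(1, 24)])
READ f @v1: history=[] -> no version <= 1 -> NONE
v2: WRITE a=5  (a history now [(1, 24), (2, 5)])
v3: WRITE c=1  (c history now [(3, 1)])
READ f @v1: history=[] -> no version <= 1 -> NONE
v4: WRITE d=14  (d history now [(4, 14)])
v5: WRITE f=29  (f history now [(5, 29)])
v6: WRITE b=25  (b history now [(6, 25)])
v7: WRITE e=37  (e history now [(7, 37)])
v8: WRITE a=14  (a history now [(1, 24), (2, 5), (8, 14)])
v9: WRITE c=2  (c history now [(3, 1), (9, 2)])
v10: WRITE d=18  (d history now [(4, 14), (10, 18)])
v11: WRITE e=5  (e history now [(7, 37), (11, 5)])
v12: WRITE f=37  (f history now [(5, 29), (12, 37)])
READ f @v11: history=[(5, 29), (12, 37)] -> pick v5 -> 29
Read results in order: ['NONE', 'NONE', '29']
NONE count = 2

Answer: 2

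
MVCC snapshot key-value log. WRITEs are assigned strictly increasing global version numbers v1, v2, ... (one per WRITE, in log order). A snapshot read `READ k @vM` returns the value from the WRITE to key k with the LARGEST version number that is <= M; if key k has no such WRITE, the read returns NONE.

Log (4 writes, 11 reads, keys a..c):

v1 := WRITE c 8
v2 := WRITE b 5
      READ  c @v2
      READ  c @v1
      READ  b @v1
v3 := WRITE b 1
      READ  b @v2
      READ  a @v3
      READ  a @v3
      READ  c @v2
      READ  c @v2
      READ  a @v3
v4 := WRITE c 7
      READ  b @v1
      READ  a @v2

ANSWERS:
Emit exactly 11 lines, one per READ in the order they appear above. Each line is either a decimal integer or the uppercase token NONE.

Answer: 8
8
NONE
5
NONE
NONE
8
8
NONE
NONE
NONE

Derivation:
v1: WRITE c=8  (c history now [(1, 8)])
v2: WRITE b=5  (b history now [(2, 5)])
READ c @v2: history=[(1, 8)] -> pick v1 -> 8
READ c @v1: history=[(1, 8)] -> pick v1 -> 8
READ b @v1: history=[(2, 5)] -> no version <= 1 -> NONE
v3: WRITE b=1  (b history now [(2, 5), (3, 1)])
READ b @v2: history=[(2, 5), (3, 1)] -> pick v2 -> 5
READ a @v3: history=[] -> no version <= 3 -> NONE
READ a @v3: history=[] -> no version <= 3 -> NONE
READ c @v2: history=[(1, 8)] -> pick v1 -> 8
READ c @v2: history=[(1, 8)] -> pick v1 -> 8
READ a @v3: history=[] -> no version <= 3 -> NONE
v4: WRITE c=7  (c history now [(1, 8), (4, 7)])
READ b @v1: history=[(2, 5), (3, 1)] -> no version <= 1 -> NONE
READ a @v2: history=[] -> no version <= 2 -> NONE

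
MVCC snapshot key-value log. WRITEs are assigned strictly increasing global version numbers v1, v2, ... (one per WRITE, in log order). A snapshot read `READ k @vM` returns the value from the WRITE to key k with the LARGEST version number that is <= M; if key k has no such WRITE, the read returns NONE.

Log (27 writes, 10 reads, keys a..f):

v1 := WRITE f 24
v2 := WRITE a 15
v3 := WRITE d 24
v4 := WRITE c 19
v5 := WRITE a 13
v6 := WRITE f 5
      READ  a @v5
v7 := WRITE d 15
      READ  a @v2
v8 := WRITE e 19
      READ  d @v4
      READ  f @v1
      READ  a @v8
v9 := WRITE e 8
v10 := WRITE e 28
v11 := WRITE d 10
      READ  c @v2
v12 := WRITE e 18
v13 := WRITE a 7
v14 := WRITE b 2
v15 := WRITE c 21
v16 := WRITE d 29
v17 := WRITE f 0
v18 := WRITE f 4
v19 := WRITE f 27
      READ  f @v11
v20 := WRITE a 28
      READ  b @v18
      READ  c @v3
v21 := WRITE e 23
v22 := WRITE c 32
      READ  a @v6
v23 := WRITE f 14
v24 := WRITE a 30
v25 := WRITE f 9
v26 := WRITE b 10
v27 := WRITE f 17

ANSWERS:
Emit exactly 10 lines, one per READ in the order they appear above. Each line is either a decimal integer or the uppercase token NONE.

Answer: 13
15
24
24
13
NONE
5
2
NONE
13

Derivation:
v1: WRITE f=24  (f history now [(1, 24)])
v2: WRITE a=15  (a history now [(2, 15)])
v3: WRITE d=24  (d history now [(3, 24)])
v4: WRITE c=19  (c history now [(4, 19)])
v5: WRITE a=13  (a history now [(2, 15), (5, 13)])
v6: WRITE f=5  (f history now [(1, 24), (6, 5)])
READ a @v5: history=[(2, 15), (5, 13)] -> pick v5 -> 13
v7: WRITE d=15  (d history now [(3, 24), (7, 15)])
READ a @v2: history=[(2, 15), (5, 13)] -> pick v2 -> 15
v8: WRITE e=19  (e history now [(8, 19)])
READ d @v4: history=[(3, 24), (7, 15)] -> pick v3 -> 24
READ f @v1: history=[(1, 24), (6, 5)] -> pick v1 -> 24
READ a @v8: history=[(2, 15), (5, 13)] -> pick v5 -> 13
v9: WRITE e=8  (e history now [(8, 19), (9, 8)])
v10: WRITE e=28  (e history now [(8, 19), (9, 8), (10, 28)])
v11: WRITE d=10  (d history now [(3, 24), (7, 15), (11, 10)])
READ c @v2: history=[(4, 19)] -> no version <= 2 -> NONE
v12: WRITE e=18  (e history now [(8, 19), (9, 8), (10, 28), (12, 18)])
v13: WRITE a=7  (a history now [(2, 15), (5, 13), (13, 7)])
v14: WRITE b=2  (b history now [(14, 2)])
v15: WRITE c=21  (c history now [(4, 19), (15, 21)])
v16: WRITE d=29  (d history now [(3, 24), (7, 15), (11, 10), (16, 29)])
v17: WRITE f=0  (f history now [(1, 24), (6, 5), (17, 0)])
v18: WRITE f=4  (f history now [(1, 24), (6, 5), (17, 0), (18, 4)])
v19: WRITE f=27  (f history now [(1, 24), (6, 5), (17, 0), (18, 4), (19, 27)])
READ f @v11: history=[(1, 24), (6, 5), (17, 0), (18, 4), (19, 27)] -> pick v6 -> 5
v20: WRITE a=28  (a history now [(2, 15), (5, 13), (13, 7), (20, 28)])
READ b @v18: history=[(14, 2)] -> pick v14 -> 2
READ c @v3: history=[(4, 19), (15, 21)] -> no version <= 3 -> NONE
v21: WRITE e=23  (e history now [(8, 19), (9, 8), (10, 28), (12, 18), (21, 23)])
v22: WRITE c=32  (c history now [(4, 19), (15, 21), (22, 32)])
READ a @v6: history=[(2, 15), (5, 13), (13, 7), (20, 28)] -> pick v5 -> 13
v23: WRITE f=14  (f history now [(1, 24), (6, 5), (17, 0), (18, 4), (19, 27), (23, 14)])
v24: WRITE a=30  (a history now [(2, 15), (5, 13), (13, 7), (20, 28), (24, 30)])
v25: WRITE f=9  (f history now [(1, 24), (6, 5), (17, 0), (18, 4), (19, 27), (23, 14), (25, 9)])
v26: WRITE b=10  (b history now [(14, 2), (26, 10)])
v27: WRITE f=17  (f history now [(1, 24), (6, 5), (17, 0), (18, 4), (19, 27), (23, 14), (25, 9), (27, 17)])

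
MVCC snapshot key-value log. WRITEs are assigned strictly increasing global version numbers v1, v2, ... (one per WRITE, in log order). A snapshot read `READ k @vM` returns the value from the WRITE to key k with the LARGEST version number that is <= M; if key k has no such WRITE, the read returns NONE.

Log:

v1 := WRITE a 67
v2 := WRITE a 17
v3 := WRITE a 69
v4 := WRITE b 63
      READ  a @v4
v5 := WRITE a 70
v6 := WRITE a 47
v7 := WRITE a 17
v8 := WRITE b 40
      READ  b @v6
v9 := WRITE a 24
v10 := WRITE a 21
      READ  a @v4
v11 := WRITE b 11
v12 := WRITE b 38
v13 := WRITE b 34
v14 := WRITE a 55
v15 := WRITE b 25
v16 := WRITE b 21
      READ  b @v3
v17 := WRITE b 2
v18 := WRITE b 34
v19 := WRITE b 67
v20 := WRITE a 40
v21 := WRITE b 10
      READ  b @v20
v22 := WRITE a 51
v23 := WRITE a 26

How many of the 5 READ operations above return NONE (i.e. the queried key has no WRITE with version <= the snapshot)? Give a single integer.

Answer: 1

Derivation:
v1: WRITE a=67  (a history now [(1, 67)])
v2: WRITE a=17  (a history now [(1, 67), (2, 17)])
v3: WRITE a=69  (a history now [(1, 67), (2, 17), (3, 69)])
v4: WRITE b=63  (b history now [(4, 63)])
READ a @v4: history=[(1, 67), (2, 17), (3, 69)] -> pick v3 -> 69
v5: WRITE a=70  (a history now [(1, 67), (2, 17), (3, 69), (5, 70)])
v6: WRITE a=47  (a history now [(1, 67), (2, 17), (3, 69), (5, 70), (6, 47)])
v7: WRITE a=17  (a history now [(1, 67), (2, 17), (3, 69), (5, 70), (6, 47), (7, 17)])
v8: WRITE b=40  (b history now [(4, 63), (8, 40)])
READ b @v6: history=[(4, 63), (8, 40)] -> pick v4 -> 63
v9: WRITE a=24  (a history now [(1, 67), (2, 17), (3, 69), (5, 70), (6, 47), (7, 17), (9, 24)])
v10: WRITE a=21  (a history now [(1, 67), (2, 17), (3, 69), (5, 70), (6, 47), (7, 17), (9, 24), (10, 21)])
READ a @v4: history=[(1, 67), (2, 17), (3, 69), (5, 70), (6, 47), (7, 17), (9, 24), (10, 21)] -> pick v3 -> 69
v11: WRITE b=11  (b history now [(4, 63), (8, 40), (11, 11)])
v12: WRITE b=38  (b history now [(4, 63), (8, 40), (11, 11), (12, 38)])
v13: WRITE b=34  (b history now [(4, 63), (8, 40), (11, 11), (12, 38), (13, 34)])
v14: WRITE a=55  (a history now [(1, 67), (2, 17), (3, 69), (5, 70), (6, 47), (7, 17), (9, 24), (10, 21), (14, 55)])
v15: WRITE b=25  (b history now [(4, 63), (8, 40), (11, 11), (12, 38), (13, 34), (15, 25)])
v16: WRITE b=21  (b history now [(4, 63), (8, 40), (11, 11), (12, 38), (13, 34), (15, 25), (16, 21)])
READ b @v3: history=[(4, 63), (8, 40), (11, 11), (12, 38), (13, 34), (15, 25), (16, 21)] -> no version <= 3 -> NONE
v17: WRITE b=2  (b history now [(4, 63), (8, 40), (11, 11), (12, 38), (13, 34), (15, 25), (16, 21), (17, 2)])
v18: WRITE b=34  (b history now [(4, 63), (8, 40), (11, 11), (12, 38), (13, 34), (15, 25), (16, 21), (17, 2), (18, 34)])
v19: WRITE b=67  (b history now [(4, 63), (8, 40), (11, 11), (12, 38), (13, 34), (15, 25), (16, 21), (17, 2), (18, 34), (19, 67)])
v20: WRITE a=40  (a history now [(1, 67), (2, 17), (3, 69), (5, 70), (6, 47), (7, 17), (9, 24), (10, 21), (14, 55), (20, 40)])
v21: WRITE b=10  (b history now [(4, 63), (8, 40), (11, 11), (12, 38), (13, 34), (15, 25), (16, 21), (17, 2), (18, 34), (19, 67), (21, 10)])
READ b @v20: history=[(4, 63), (8, 40), (11, 11), (12, 38), (13, 34), (15, 25), (16, 21), (17, 2), (18, 34), (19, 67), (21, 10)] -> pick v19 -> 67
v22: WRITE a=51  (a history now [(1, 67), (2, 17), (3, 69), (5, 70), (6, 47), (7, 17), (9, 24), (10, 21), (14, 55), (20, 40), (22, 51)])
v23: WRITE a=26  (a history now [(1, 67), (2, 17), (3, 69), (5, 70), (6, 47), (7, 17), (9, 24), (10, 21), (14, 55), (20, 40), (22, 51), (23, 26)])
Read results in order: ['69', '63', '69', 'NONE', '67']
NONE count = 1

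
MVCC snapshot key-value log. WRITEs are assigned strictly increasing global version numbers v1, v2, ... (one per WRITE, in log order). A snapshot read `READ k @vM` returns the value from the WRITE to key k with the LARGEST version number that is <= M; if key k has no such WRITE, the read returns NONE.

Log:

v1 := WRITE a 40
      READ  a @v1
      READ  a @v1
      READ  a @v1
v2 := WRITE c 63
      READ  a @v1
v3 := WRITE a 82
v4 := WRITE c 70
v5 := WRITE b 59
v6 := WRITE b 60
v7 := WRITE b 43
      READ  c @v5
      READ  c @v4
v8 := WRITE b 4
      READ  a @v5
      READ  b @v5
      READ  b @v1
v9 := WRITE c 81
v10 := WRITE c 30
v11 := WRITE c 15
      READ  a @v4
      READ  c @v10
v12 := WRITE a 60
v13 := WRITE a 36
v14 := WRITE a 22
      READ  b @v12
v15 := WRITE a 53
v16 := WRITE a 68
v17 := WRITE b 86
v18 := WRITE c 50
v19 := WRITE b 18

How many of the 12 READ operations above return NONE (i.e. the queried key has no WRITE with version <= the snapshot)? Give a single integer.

Answer: 1

Derivation:
v1: WRITE a=40  (a history now [(1, 40)])
READ a @v1: history=[(1, 40)] -> pick v1 -> 40
READ a @v1: history=[(1, 40)] -> pick v1 -> 40
READ a @v1: history=[(1, 40)] -> pick v1 -> 40
v2: WRITE c=63  (c history now [(2, 63)])
READ a @v1: history=[(1, 40)] -> pick v1 -> 40
v3: WRITE a=82  (a history now [(1, 40), (3, 82)])
v4: WRITE c=70  (c history now [(2, 63), (4, 70)])
v5: WRITE b=59  (b history now [(5, 59)])
v6: WRITE b=60  (b history now [(5, 59), (6, 60)])
v7: WRITE b=43  (b history now [(5, 59), (6, 60), (7, 43)])
READ c @v5: history=[(2, 63), (4, 70)] -> pick v4 -> 70
READ c @v4: history=[(2, 63), (4, 70)] -> pick v4 -> 70
v8: WRITE b=4  (b history now [(5, 59), (6, 60), (7, 43), (8, 4)])
READ a @v5: history=[(1, 40), (3, 82)] -> pick v3 -> 82
READ b @v5: history=[(5, 59), (6, 60), (7, 43), (8, 4)] -> pick v5 -> 59
READ b @v1: history=[(5, 59), (6, 60), (7, 43), (8, 4)] -> no version <= 1 -> NONE
v9: WRITE c=81  (c history now [(2, 63), (4, 70), (9, 81)])
v10: WRITE c=30  (c history now [(2, 63), (4, 70), (9, 81), (10, 30)])
v11: WRITE c=15  (c history now [(2, 63), (4, 70), (9, 81), (10, 30), (11, 15)])
READ a @v4: history=[(1, 40), (3, 82)] -> pick v3 -> 82
READ c @v10: history=[(2, 63), (4, 70), (9, 81), (10, 30), (11, 15)] -> pick v10 -> 30
v12: WRITE a=60  (a history now [(1, 40), (3, 82), (12, 60)])
v13: WRITE a=36  (a history now [(1, 40), (3, 82), (12, 60), (13, 36)])
v14: WRITE a=22  (a history now [(1, 40), (3, 82), (12, 60), (13, 36), (14, 22)])
READ b @v12: history=[(5, 59), (6, 60), (7, 43), (8, 4)] -> pick v8 -> 4
v15: WRITE a=53  (a history now [(1, 40), (3, 82), (12, 60), (13, 36), (14, 22), (15, 53)])
v16: WRITE a=68  (a history now [(1, 40), (3, 82), (12, 60), (13, 36), (14, 22), (15, 53), (16, 68)])
v17: WRITE b=86  (b history now [(5, 59), (6, 60), (7, 43), (8, 4), (17, 86)])
v18: WRITE c=50  (c history now [(2, 63), (4, 70), (9, 81), (10, 30), (11, 15), (18, 50)])
v19: WRITE b=18  (b history now [(5, 59), (6, 60), (7, 43), (8, 4), (17, 86), (19, 18)])
Read results in order: ['40', '40', '40', '40', '70', '70', '82', '59', 'NONE', '82', '30', '4']
NONE count = 1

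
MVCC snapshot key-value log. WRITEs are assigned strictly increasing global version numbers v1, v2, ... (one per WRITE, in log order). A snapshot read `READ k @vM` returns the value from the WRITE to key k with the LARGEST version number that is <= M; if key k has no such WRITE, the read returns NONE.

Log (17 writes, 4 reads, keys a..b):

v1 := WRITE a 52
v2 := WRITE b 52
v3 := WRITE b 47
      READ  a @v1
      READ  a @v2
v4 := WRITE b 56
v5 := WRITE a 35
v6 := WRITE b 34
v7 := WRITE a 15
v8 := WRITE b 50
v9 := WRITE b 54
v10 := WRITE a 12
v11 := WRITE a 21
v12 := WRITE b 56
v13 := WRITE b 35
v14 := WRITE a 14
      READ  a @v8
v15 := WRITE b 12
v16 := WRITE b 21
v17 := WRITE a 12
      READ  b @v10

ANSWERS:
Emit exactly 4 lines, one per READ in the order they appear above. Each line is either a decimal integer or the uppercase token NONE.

Answer: 52
52
15
54

Derivation:
v1: WRITE a=52  (a history now [(1, 52)])
v2: WRITE b=52  (b history now [(2, 52)])
v3: WRITE b=47  (b history now [(2, 52), (3, 47)])
READ a @v1: history=[(1, 52)] -> pick v1 -> 52
READ a @v2: history=[(1, 52)] -> pick v1 -> 52
v4: WRITE b=56  (b history now [(2, 52), (3, 47), (4, 56)])
v5: WRITE a=35  (a history now [(1, 52), (5, 35)])
v6: WRITE b=34  (b history now [(2, 52), (3, 47), (4, 56), (6, 34)])
v7: WRITE a=15  (a history now [(1, 52), (5, 35), (7, 15)])
v8: WRITE b=50  (b history now [(2, 52), (3, 47), (4, 56), (6, 34), (8, 50)])
v9: WRITE b=54  (b history now [(2, 52), (3, 47), (4, 56), (6, 34), (8, 50), (9, 54)])
v10: WRITE a=12  (a history now [(1, 52), (5, 35), (7, 15), (10, 12)])
v11: WRITE a=21  (a history now [(1, 52), (5, 35), (7, 15), (10, 12), (11, 21)])
v12: WRITE b=56  (b history now [(2, 52), (3, 47), (4, 56), (6, 34), (8, 50), (9, 54), (12, 56)])
v13: WRITE b=35  (b history now [(2, 52), (3, 47), (4, 56), (6, 34), (8, 50), (9, 54), (12, 56), (13, 35)])
v14: WRITE a=14  (a history now [(1, 52), (5, 35), (7, 15), (10, 12), (11, 21), (14, 14)])
READ a @v8: history=[(1, 52), (5, 35), (7, 15), (10, 12), (11, 21), (14, 14)] -> pick v7 -> 15
v15: WRITE b=12  (b history now [(2, 52), (3, 47), (4, 56), (6, 34), (8, 50), (9, 54), (12, 56), (13, 35), (15, 12)])
v16: WRITE b=21  (b history now [(2, 52), (3, 47), (4, 56), (6, 34), (8, 50), (9, 54), (12, 56), (13, 35), (15, 12), (16, 21)])
v17: WRITE a=12  (a history now [(1, 52), (5, 35), (7, 15), (10, 12), (11, 21), (14, 14), (17, 12)])
READ b @v10: history=[(2, 52), (3, 47), (4, 56), (6, 34), (8, 50), (9, 54), (12, 56), (13, 35), (15, 12), (16, 21)] -> pick v9 -> 54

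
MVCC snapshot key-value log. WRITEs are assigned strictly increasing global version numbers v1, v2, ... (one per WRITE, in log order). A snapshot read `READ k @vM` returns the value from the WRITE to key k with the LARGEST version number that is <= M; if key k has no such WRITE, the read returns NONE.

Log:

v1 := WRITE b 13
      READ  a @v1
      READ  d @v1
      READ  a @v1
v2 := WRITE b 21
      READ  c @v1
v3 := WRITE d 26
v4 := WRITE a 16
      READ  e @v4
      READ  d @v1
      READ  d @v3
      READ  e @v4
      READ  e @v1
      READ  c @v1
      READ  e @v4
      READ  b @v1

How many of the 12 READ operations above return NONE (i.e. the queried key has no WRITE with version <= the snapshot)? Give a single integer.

v1: WRITE b=13  (b history now [(1, 13)])
READ a @v1: history=[] -> no version <= 1 -> NONE
READ d @v1: history=[] -> no version <= 1 -> NONE
READ a @v1: history=[] -> no version <= 1 -> NONE
v2: WRITE b=21  (b history now [(1, 13), (2, 21)])
READ c @v1: history=[] -> no version <= 1 -> NONE
v3: WRITE d=26  (d history now [(3, 26)])
v4: WRITE a=16  (a history now [(4, 16)])
READ e @v4: history=[] -> no version <= 4 -> NONE
READ d @v1: history=[(3, 26)] -> no version <= 1 -> NONE
READ d @v3: history=[(3, 26)] -> pick v3 -> 26
READ e @v4: history=[] -> no version <= 4 -> NONE
READ e @v1: history=[] -> no version <= 1 -> NONE
READ c @v1: history=[] -> no version <= 1 -> NONE
READ e @v4: history=[] -> no version <= 4 -> NONE
READ b @v1: history=[(1, 13), (2, 21)] -> pick v1 -> 13
Read results in order: ['NONE', 'NONE', 'NONE', 'NONE', 'NONE', 'NONE', '26', 'NONE', 'NONE', 'NONE', 'NONE', '13']
NONE count = 10

Answer: 10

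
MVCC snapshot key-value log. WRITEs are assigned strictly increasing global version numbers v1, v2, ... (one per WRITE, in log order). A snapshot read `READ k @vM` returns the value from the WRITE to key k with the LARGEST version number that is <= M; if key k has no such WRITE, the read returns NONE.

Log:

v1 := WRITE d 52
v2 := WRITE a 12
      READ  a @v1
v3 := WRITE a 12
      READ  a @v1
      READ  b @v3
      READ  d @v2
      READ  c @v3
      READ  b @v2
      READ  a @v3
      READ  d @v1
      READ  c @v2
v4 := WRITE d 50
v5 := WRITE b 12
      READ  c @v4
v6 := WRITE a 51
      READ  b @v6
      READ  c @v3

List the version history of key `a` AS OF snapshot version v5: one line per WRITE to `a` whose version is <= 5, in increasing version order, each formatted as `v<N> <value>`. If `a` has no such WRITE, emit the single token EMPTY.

Answer: v2 12
v3 12

Derivation:
Scan writes for key=a with version <= 5:
  v1 WRITE d 52 -> skip
  v2 WRITE a 12 -> keep
  v3 WRITE a 12 -> keep
  v4 WRITE d 50 -> skip
  v5 WRITE b 12 -> skip
  v6 WRITE a 51 -> drop (> snap)
Collected: [(2, 12), (3, 12)]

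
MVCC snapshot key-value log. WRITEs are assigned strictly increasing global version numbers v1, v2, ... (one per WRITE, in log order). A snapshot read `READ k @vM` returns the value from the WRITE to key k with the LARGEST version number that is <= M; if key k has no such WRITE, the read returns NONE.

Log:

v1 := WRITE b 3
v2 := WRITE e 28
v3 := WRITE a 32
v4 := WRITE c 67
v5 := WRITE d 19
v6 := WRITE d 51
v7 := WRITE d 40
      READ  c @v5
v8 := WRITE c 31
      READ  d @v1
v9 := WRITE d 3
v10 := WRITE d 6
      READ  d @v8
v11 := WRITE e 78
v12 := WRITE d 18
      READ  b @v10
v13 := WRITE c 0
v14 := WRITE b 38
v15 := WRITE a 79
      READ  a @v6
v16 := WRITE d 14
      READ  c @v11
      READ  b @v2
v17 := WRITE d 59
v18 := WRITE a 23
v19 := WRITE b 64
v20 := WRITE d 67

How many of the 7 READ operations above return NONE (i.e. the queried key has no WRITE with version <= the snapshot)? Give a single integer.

v1: WRITE b=3  (b history now [(1, 3)])
v2: WRITE e=28  (e history now [(2, 28)])
v3: WRITE a=32  (a history now [(3, 32)])
v4: WRITE c=67  (c history now [(4, 67)])
v5: WRITE d=19  (d history now [(5, 19)])
v6: WRITE d=51  (d history now [(5, 19), (6, 51)])
v7: WRITE d=40  (d history now [(5, 19), (6, 51), (7, 40)])
READ c @v5: history=[(4, 67)] -> pick v4 -> 67
v8: WRITE c=31  (c history now [(4, 67), (8, 31)])
READ d @v1: history=[(5, 19), (6, 51), (7, 40)] -> no version <= 1 -> NONE
v9: WRITE d=3  (d history now [(5, 19), (6, 51), (7, 40), (9, 3)])
v10: WRITE d=6  (d history now [(5, 19), (6, 51), (7, 40), (9, 3), (10, 6)])
READ d @v8: history=[(5, 19), (6, 51), (7, 40), (9, 3), (10, 6)] -> pick v7 -> 40
v11: WRITE e=78  (e history now [(2, 28), (11, 78)])
v12: WRITE d=18  (d history now [(5, 19), (6, 51), (7, 40), (9, 3), (10, 6), (12, 18)])
READ b @v10: history=[(1, 3)] -> pick v1 -> 3
v13: WRITE c=0  (c history now [(4, 67), (8, 31), (13, 0)])
v14: WRITE b=38  (b history now [(1, 3), (14, 38)])
v15: WRITE a=79  (a history now [(3, 32), (15, 79)])
READ a @v6: history=[(3, 32), (15, 79)] -> pick v3 -> 32
v16: WRITE d=14  (d history now [(5, 19), (6, 51), (7, 40), (9, 3), (10, 6), (12, 18), (16, 14)])
READ c @v11: history=[(4, 67), (8, 31), (13, 0)] -> pick v8 -> 31
READ b @v2: history=[(1, 3), (14, 38)] -> pick v1 -> 3
v17: WRITE d=59  (d history now [(5, 19), (6, 51), (7, 40), (9, 3), (10, 6), (12, 18), (16, 14), (17, 59)])
v18: WRITE a=23  (a history now [(3, 32), (15, 79), (18, 23)])
v19: WRITE b=64  (b history now [(1, 3), (14, 38), (19, 64)])
v20: WRITE d=67  (d history now [(5, 19), (6, 51), (7, 40), (9, 3), (10, 6), (12, 18), (16, 14), (17, 59), (20, 67)])
Read results in order: ['67', 'NONE', '40', '3', '32', '31', '3']
NONE count = 1

Answer: 1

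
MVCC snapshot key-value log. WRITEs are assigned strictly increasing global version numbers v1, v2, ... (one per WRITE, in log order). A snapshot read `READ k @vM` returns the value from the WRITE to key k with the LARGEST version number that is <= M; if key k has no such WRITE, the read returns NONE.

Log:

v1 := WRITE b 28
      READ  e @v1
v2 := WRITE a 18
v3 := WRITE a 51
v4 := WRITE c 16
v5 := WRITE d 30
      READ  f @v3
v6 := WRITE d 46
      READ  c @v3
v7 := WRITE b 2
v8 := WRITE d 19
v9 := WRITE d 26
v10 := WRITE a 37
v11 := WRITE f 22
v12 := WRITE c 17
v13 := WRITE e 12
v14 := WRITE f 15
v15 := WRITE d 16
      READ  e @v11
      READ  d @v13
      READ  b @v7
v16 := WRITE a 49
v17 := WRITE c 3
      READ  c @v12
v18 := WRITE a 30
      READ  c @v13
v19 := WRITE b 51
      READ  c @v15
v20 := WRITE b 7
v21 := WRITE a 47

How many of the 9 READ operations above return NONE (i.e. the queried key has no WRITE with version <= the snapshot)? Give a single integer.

v1: WRITE b=28  (b history now [(1, 28)])
READ e @v1: history=[] -> no version <= 1 -> NONE
v2: WRITE a=18  (a history now [(2, 18)])
v3: WRITE a=51  (a history now [(2, 18), (3, 51)])
v4: WRITE c=16  (c history now [(4, 16)])
v5: WRITE d=30  (d history now [(5, 30)])
READ f @v3: history=[] -> no version <= 3 -> NONE
v6: WRITE d=46  (d history now [(5, 30), (6, 46)])
READ c @v3: history=[(4, 16)] -> no version <= 3 -> NONE
v7: WRITE b=2  (b history now [(1, 28), (7, 2)])
v8: WRITE d=19  (d history now [(5, 30), (6, 46), (8, 19)])
v9: WRITE d=26  (d history now [(5, 30), (6, 46), (8, 19), (9, 26)])
v10: WRITE a=37  (a history now [(2, 18), (3, 51), (10, 37)])
v11: WRITE f=22  (f history now [(11, 22)])
v12: WRITE c=17  (c history now [(4, 16), (12, 17)])
v13: WRITE e=12  (e history now [(13, 12)])
v14: WRITE f=15  (f history now [(11, 22), (14, 15)])
v15: WRITE d=16  (d history now [(5, 30), (6, 46), (8, 19), (9, 26), (15, 16)])
READ e @v11: history=[(13, 12)] -> no version <= 11 -> NONE
READ d @v13: history=[(5, 30), (6, 46), (8, 19), (9, 26), (15, 16)] -> pick v9 -> 26
READ b @v7: history=[(1, 28), (7, 2)] -> pick v7 -> 2
v16: WRITE a=49  (a history now [(2, 18), (3, 51), (10, 37), (16, 49)])
v17: WRITE c=3  (c history now [(4, 16), (12, 17), (17, 3)])
READ c @v12: history=[(4, 16), (12, 17), (17, 3)] -> pick v12 -> 17
v18: WRITE a=30  (a history now [(2, 18), (3, 51), (10, 37), (16, 49), (18, 30)])
READ c @v13: history=[(4, 16), (12, 17), (17, 3)] -> pick v12 -> 17
v19: WRITE b=51  (b history now [(1, 28), (7, 2), (19, 51)])
READ c @v15: history=[(4, 16), (12, 17), (17, 3)] -> pick v12 -> 17
v20: WRITE b=7  (b history now [(1, 28), (7, 2), (19, 51), (20, 7)])
v21: WRITE a=47  (a history now [(2, 18), (3, 51), (10, 37), (16, 49), (18, 30), (21, 47)])
Read results in order: ['NONE', 'NONE', 'NONE', 'NONE', '26', '2', '17', '17', '17']
NONE count = 4

Answer: 4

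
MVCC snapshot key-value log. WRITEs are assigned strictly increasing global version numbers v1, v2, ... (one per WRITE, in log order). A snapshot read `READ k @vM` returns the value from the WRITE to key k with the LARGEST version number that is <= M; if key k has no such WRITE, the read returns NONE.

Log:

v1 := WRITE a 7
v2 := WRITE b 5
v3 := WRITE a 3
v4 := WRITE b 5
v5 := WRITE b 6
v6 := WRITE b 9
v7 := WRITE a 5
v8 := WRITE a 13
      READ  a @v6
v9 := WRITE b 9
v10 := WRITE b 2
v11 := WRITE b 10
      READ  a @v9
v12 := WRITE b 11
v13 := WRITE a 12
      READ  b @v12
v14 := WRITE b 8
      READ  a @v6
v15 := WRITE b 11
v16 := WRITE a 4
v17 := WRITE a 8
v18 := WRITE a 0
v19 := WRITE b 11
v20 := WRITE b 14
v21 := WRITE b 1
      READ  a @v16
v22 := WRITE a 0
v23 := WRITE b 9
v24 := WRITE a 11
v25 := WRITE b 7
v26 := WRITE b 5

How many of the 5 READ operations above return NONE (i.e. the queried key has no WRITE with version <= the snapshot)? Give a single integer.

Answer: 0

Derivation:
v1: WRITE a=7  (a history now [(1, 7)])
v2: WRITE b=5  (b history now [(2, 5)])
v3: WRITE a=3  (a history now [(1, 7), (3, 3)])
v4: WRITE b=5  (b history now [(2, 5), (4, 5)])
v5: WRITE b=6  (b history now [(2, 5), (4, 5), (5, 6)])
v6: WRITE b=9  (b history now [(2, 5), (4, 5), (5, 6), (6, 9)])
v7: WRITE a=5  (a history now [(1, 7), (3, 3), (7, 5)])
v8: WRITE a=13  (a history now [(1, 7), (3, 3), (7, 5), (8, 13)])
READ a @v6: history=[(1, 7), (3, 3), (7, 5), (8, 13)] -> pick v3 -> 3
v9: WRITE b=9  (b history now [(2, 5), (4, 5), (5, 6), (6, 9), (9, 9)])
v10: WRITE b=2  (b history now [(2, 5), (4, 5), (5, 6), (6, 9), (9, 9), (10, 2)])
v11: WRITE b=10  (b history now [(2, 5), (4, 5), (5, 6), (6, 9), (9, 9), (10, 2), (11, 10)])
READ a @v9: history=[(1, 7), (3, 3), (7, 5), (8, 13)] -> pick v8 -> 13
v12: WRITE b=11  (b history now [(2, 5), (4, 5), (5, 6), (6, 9), (9, 9), (10, 2), (11, 10), (12, 11)])
v13: WRITE a=12  (a history now [(1, 7), (3, 3), (7, 5), (8, 13), (13, 12)])
READ b @v12: history=[(2, 5), (4, 5), (5, 6), (6, 9), (9, 9), (10, 2), (11, 10), (12, 11)] -> pick v12 -> 11
v14: WRITE b=8  (b history now [(2, 5), (4, 5), (5, 6), (6, 9), (9, 9), (10, 2), (11, 10), (12, 11), (14, 8)])
READ a @v6: history=[(1, 7), (3, 3), (7, 5), (8, 13), (13, 12)] -> pick v3 -> 3
v15: WRITE b=11  (b history now [(2, 5), (4, 5), (5, 6), (6, 9), (9, 9), (10, 2), (11, 10), (12, 11), (14, 8), (15, 11)])
v16: WRITE a=4  (a history now [(1, 7), (3, 3), (7, 5), (8, 13), (13, 12), (16, 4)])
v17: WRITE a=8  (a history now [(1, 7), (3, 3), (7, 5), (8, 13), (13, 12), (16, 4), (17, 8)])
v18: WRITE a=0  (a history now [(1, 7), (3, 3), (7, 5), (8, 13), (13, 12), (16, 4), (17, 8), (18, 0)])
v19: WRITE b=11  (b history now [(2, 5), (4, 5), (5, 6), (6, 9), (9, 9), (10, 2), (11, 10), (12, 11), (14, 8), (15, 11), (19, 11)])
v20: WRITE b=14  (b history now [(2, 5), (4, 5), (5, 6), (6, 9), (9, 9), (10, 2), (11, 10), (12, 11), (14, 8), (15, 11), (19, 11), (20, 14)])
v21: WRITE b=1  (b history now [(2, 5), (4, 5), (5, 6), (6, 9), (9, 9), (10, 2), (11, 10), (12, 11), (14, 8), (15, 11), (19, 11), (20, 14), (21, 1)])
READ a @v16: history=[(1, 7), (3, 3), (7, 5), (8, 13), (13, 12), (16, 4), (17, 8), (18, 0)] -> pick v16 -> 4
v22: WRITE a=0  (a history now [(1, 7), (3, 3), (7, 5), (8, 13), (13, 12), (16, 4), (17, 8), (18, 0), (22, 0)])
v23: WRITE b=9  (b history now [(2, 5), (4, 5), (5, 6), (6, 9), (9, 9), (10, 2), (11, 10), (12, 11), (14, 8), (15, 11), (19, 11), (20, 14), (21, 1), (23, 9)])
v24: WRITE a=11  (a history now [(1, 7), (3, 3), (7, 5), (8, 13), (13, 12), (16, 4), (17, 8), (18, 0), (22, 0), (24, 11)])
v25: WRITE b=7  (b history now [(2, 5), (4, 5), (5, 6), (6, 9), (9, 9), (10, 2), (11, 10), (12, 11), (14, 8), (15, 11), (19, 11), (20, 14), (21, 1), (23, 9), (25, 7)])
v26: WRITE b=5  (b history now [(2, 5), (4, 5), (5, 6), (6, 9), (9, 9), (10, 2), (11, 10), (12, 11), (14, 8), (15, 11), (19, 11), (20, 14), (21, 1), (23, 9), (25, 7), (26, 5)])
Read results in order: ['3', '13', '11', '3', '4']
NONE count = 0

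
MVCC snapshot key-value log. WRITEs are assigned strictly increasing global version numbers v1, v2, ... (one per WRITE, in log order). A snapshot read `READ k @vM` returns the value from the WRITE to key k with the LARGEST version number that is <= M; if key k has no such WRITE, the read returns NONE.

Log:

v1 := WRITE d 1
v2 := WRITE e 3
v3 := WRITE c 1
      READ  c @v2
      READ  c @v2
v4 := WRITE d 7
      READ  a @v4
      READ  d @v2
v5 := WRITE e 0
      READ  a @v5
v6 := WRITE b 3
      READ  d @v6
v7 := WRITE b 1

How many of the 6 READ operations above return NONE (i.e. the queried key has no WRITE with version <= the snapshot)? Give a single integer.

v1: WRITE d=1  (d history now [(1, 1)])
v2: WRITE e=3  (e history now [(2, 3)])
v3: WRITE c=1  (c history now [(3, 1)])
READ c @v2: history=[(3, 1)] -> no version <= 2 -> NONE
READ c @v2: history=[(3, 1)] -> no version <= 2 -> NONE
v4: WRITE d=7  (d history now [(1, 1), (4, 7)])
READ a @v4: history=[] -> no version <= 4 -> NONE
READ d @v2: history=[(1, 1), (4, 7)] -> pick v1 -> 1
v5: WRITE e=0  (e history now [(2, 3), (5, 0)])
READ a @v5: history=[] -> no version <= 5 -> NONE
v6: WRITE b=3  (b history now [(6, 3)])
READ d @v6: history=[(1, 1), (4, 7)] -> pick v4 -> 7
v7: WRITE b=1  (b history now [(6, 3), (7, 1)])
Read results in order: ['NONE', 'NONE', 'NONE', '1', 'NONE', '7']
NONE count = 4

Answer: 4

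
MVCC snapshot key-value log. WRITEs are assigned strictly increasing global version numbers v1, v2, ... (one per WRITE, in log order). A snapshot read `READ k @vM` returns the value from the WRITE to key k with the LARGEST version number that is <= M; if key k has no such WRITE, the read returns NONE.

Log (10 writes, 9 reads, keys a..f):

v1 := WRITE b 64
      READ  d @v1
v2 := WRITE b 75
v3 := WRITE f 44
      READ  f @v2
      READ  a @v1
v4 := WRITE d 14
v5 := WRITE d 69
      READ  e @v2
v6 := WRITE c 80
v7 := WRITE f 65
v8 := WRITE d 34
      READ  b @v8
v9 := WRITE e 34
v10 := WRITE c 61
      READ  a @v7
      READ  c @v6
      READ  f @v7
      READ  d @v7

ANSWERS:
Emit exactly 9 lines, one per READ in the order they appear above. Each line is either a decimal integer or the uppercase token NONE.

Answer: NONE
NONE
NONE
NONE
75
NONE
80
65
69

Derivation:
v1: WRITE b=64  (b history now [(1, 64)])
READ d @v1: history=[] -> no version <= 1 -> NONE
v2: WRITE b=75  (b history now [(1, 64), (2, 75)])
v3: WRITE f=44  (f history now [(3, 44)])
READ f @v2: history=[(3, 44)] -> no version <= 2 -> NONE
READ a @v1: history=[] -> no version <= 1 -> NONE
v4: WRITE d=14  (d history now [(4, 14)])
v5: WRITE d=69  (d history now [(4, 14), (5, 69)])
READ e @v2: history=[] -> no version <= 2 -> NONE
v6: WRITE c=80  (c history now [(6, 80)])
v7: WRITE f=65  (f history now [(3, 44), (7, 65)])
v8: WRITE d=34  (d history now [(4, 14), (5, 69), (8, 34)])
READ b @v8: history=[(1, 64), (2, 75)] -> pick v2 -> 75
v9: WRITE e=34  (e history now [(9, 34)])
v10: WRITE c=61  (c history now [(6, 80), (10, 61)])
READ a @v7: history=[] -> no version <= 7 -> NONE
READ c @v6: history=[(6, 80), (10, 61)] -> pick v6 -> 80
READ f @v7: history=[(3, 44), (7, 65)] -> pick v7 -> 65
READ d @v7: history=[(4, 14), (5, 69), (8, 34)] -> pick v5 -> 69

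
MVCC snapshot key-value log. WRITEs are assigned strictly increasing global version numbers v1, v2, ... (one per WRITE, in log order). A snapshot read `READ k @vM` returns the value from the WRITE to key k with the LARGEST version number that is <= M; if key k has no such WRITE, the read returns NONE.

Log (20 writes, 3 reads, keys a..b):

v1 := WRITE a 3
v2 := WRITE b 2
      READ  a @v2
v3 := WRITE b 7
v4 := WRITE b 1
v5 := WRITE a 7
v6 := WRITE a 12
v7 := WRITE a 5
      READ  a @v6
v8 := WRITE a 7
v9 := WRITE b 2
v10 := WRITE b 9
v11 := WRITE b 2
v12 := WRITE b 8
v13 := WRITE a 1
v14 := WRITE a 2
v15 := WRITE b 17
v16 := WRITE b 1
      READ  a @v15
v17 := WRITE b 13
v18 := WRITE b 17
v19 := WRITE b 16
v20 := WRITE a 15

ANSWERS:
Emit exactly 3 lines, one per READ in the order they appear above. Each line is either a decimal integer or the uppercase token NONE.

v1: WRITE a=3  (a history now [(1, 3)])
v2: WRITE b=2  (b history now [(2, 2)])
READ a @v2: history=[(1, 3)] -> pick v1 -> 3
v3: WRITE b=7  (b history now [(2, 2), (3, 7)])
v4: WRITE b=1  (b history now [(2, 2), (3, 7), (4, 1)])
v5: WRITE a=7  (a history now [(1, 3), (5, 7)])
v6: WRITE a=12  (a history now [(1, 3), (5, 7), (6, 12)])
v7: WRITE a=5  (a history now [(1, 3), (5, 7), (6, 12), (7, 5)])
READ a @v6: history=[(1, 3), (5, 7), (6, 12), (7, 5)] -> pick v6 -> 12
v8: WRITE a=7  (a history now [(1, 3), (5, 7), (6, 12), (7, 5), (8, 7)])
v9: WRITE b=2  (b history now [(2, 2), (3, 7), (4, 1), (9, 2)])
v10: WRITE b=9  (b history now [(2, 2), (3, 7), (4, 1), (9, 2), (10, 9)])
v11: WRITE b=2  (b history now [(2, 2), (3, 7), (4, 1), (9, 2), (10, 9), (11, 2)])
v12: WRITE b=8  (b history now [(2, 2), (3, 7), (4, 1), (9, 2), (10, 9), (11, 2), (12, 8)])
v13: WRITE a=1  (a history now [(1, 3), (5, 7), (6, 12), (7, 5), (8, 7), (13, 1)])
v14: WRITE a=2  (a history now [(1, 3), (5, 7), (6, 12), (7, 5), (8, 7), (13, 1), (14, 2)])
v15: WRITE b=17  (b history now [(2, 2), (3, 7), (4, 1), (9, 2), (10, 9), (11, 2), (12, 8), (15, 17)])
v16: WRITE b=1  (b history now [(2, 2), (3, 7), (4, 1), (9, 2), (10, 9), (11, 2), (12, 8), (15, 17), (16, 1)])
READ a @v15: history=[(1, 3), (5, 7), (6, 12), (7, 5), (8, 7), (13, 1), (14, 2)] -> pick v14 -> 2
v17: WRITE b=13  (b history now [(2, 2), (3, 7), (4, 1), (9, 2), (10, 9), (11, 2), (12, 8), (15, 17), (16, 1), (17, 13)])
v18: WRITE b=17  (b history now [(2, 2), (3, 7), (4, 1), (9, 2), (10, 9), (11, 2), (12, 8), (15, 17), (16, 1), (17, 13), (18, 17)])
v19: WRITE b=16  (b history now [(2, 2), (3, 7), (4, 1), (9, 2), (10, 9), (11, 2), (12, 8), (15, 17), (16, 1), (17, 13), (18, 17), (19, 16)])
v20: WRITE a=15  (a history now [(1, 3), (5, 7), (6, 12), (7, 5), (8, 7), (13, 1), (14, 2), (20, 15)])

Answer: 3
12
2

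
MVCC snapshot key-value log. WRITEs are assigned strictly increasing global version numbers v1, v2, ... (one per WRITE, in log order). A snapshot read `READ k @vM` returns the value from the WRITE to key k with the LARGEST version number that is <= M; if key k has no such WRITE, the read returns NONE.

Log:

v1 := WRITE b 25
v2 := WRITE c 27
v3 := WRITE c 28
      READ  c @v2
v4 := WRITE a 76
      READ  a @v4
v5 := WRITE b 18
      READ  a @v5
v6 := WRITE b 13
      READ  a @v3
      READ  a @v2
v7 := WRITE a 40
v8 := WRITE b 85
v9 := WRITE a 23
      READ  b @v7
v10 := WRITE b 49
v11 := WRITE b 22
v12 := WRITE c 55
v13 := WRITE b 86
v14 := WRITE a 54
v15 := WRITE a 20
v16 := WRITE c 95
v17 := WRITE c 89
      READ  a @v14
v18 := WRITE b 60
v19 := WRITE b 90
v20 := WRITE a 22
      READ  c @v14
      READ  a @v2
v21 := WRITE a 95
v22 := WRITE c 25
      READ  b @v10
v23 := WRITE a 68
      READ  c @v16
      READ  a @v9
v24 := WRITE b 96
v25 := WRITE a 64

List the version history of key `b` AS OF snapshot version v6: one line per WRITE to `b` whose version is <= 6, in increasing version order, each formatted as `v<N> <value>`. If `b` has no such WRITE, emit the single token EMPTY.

Scan writes for key=b with version <= 6:
  v1 WRITE b 25 -> keep
  v2 WRITE c 27 -> skip
  v3 WRITE c 28 -> skip
  v4 WRITE a 76 -> skip
  v5 WRITE b 18 -> keep
  v6 WRITE b 13 -> keep
  v7 WRITE a 40 -> skip
  v8 WRITE b 85 -> drop (> snap)
  v9 WRITE a 23 -> skip
  v10 WRITE b 49 -> drop (> snap)
  v11 WRITE b 22 -> drop (> snap)
  v12 WRITE c 55 -> skip
  v13 WRITE b 86 -> drop (> snap)
  v14 WRITE a 54 -> skip
  v15 WRITE a 20 -> skip
  v16 WRITE c 95 -> skip
  v17 WRITE c 89 -> skip
  v18 WRITE b 60 -> drop (> snap)
  v19 WRITE b 90 -> drop (> snap)
  v20 WRITE a 22 -> skip
  v21 WRITE a 95 -> skip
  v22 WRITE c 25 -> skip
  v23 WRITE a 68 -> skip
  v24 WRITE b 96 -> drop (> snap)
  v25 WRITE a 64 -> skip
Collected: [(1, 25), (5, 18), (6, 13)]

Answer: v1 25
v5 18
v6 13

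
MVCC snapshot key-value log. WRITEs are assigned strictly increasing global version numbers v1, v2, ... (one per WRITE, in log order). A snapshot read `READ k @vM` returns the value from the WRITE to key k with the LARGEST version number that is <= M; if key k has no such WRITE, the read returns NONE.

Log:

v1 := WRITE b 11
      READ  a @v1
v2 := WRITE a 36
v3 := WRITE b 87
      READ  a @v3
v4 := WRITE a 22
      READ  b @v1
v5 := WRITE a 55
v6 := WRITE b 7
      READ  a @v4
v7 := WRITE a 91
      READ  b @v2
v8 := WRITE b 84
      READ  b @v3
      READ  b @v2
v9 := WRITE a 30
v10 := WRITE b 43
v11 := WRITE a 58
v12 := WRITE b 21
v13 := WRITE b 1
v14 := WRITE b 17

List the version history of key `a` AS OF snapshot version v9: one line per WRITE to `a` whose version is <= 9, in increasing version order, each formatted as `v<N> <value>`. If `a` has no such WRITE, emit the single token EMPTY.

Answer: v2 36
v4 22
v5 55
v7 91
v9 30

Derivation:
Scan writes for key=a with version <= 9:
  v1 WRITE b 11 -> skip
  v2 WRITE a 36 -> keep
  v3 WRITE b 87 -> skip
  v4 WRITE a 22 -> keep
  v5 WRITE a 55 -> keep
  v6 WRITE b 7 -> skip
  v7 WRITE a 91 -> keep
  v8 WRITE b 84 -> skip
  v9 WRITE a 30 -> keep
  v10 WRITE b 43 -> skip
  v11 WRITE a 58 -> drop (> snap)
  v12 WRITE b 21 -> skip
  v13 WRITE b 1 -> skip
  v14 WRITE b 17 -> skip
Collected: [(2, 36), (4, 22), (5, 55), (7, 91), (9, 30)]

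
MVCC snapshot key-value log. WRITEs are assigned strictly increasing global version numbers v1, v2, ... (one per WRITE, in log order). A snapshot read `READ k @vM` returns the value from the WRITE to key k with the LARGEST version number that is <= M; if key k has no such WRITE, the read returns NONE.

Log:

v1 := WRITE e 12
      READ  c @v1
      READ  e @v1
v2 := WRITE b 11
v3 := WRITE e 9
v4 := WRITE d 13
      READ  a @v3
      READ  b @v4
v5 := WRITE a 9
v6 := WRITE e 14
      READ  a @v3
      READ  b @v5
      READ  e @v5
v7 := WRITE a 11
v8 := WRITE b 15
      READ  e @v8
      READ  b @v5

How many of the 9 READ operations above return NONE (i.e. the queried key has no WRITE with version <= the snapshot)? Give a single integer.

Answer: 3

Derivation:
v1: WRITE e=12  (e history now [(1, 12)])
READ c @v1: history=[] -> no version <= 1 -> NONE
READ e @v1: history=[(1, 12)] -> pick v1 -> 12
v2: WRITE b=11  (b history now [(2, 11)])
v3: WRITE e=9  (e history now [(1, 12), (3, 9)])
v4: WRITE d=13  (d history now [(4, 13)])
READ a @v3: history=[] -> no version <= 3 -> NONE
READ b @v4: history=[(2, 11)] -> pick v2 -> 11
v5: WRITE a=9  (a history now [(5, 9)])
v6: WRITE e=14  (e history now [(1, 12), (3, 9), (6, 14)])
READ a @v3: history=[(5, 9)] -> no version <= 3 -> NONE
READ b @v5: history=[(2, 11)] -> pick v2 -> 11
READ e @v5: history=[(1, 12), (3, 9), (6, 14)] -> pick v3 -> 9
v7: WRITE a=11  (a history now [(5, 9), (7, 11)])
v8: WRITE b=15  (b history now [(2, 11), (8, 15)])
READ e @v8: history=[(1, 12), (3, 9), (6, 14)] -> pick v6 -> 14
READ b @v5: history=[(2, 11), (8, 15)] -> pick v2 -> 11
Read results in order: ['NONE', '12', 'NONE', '11', 'NONE', '11', '9', '14', '11']
NONE count = 3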